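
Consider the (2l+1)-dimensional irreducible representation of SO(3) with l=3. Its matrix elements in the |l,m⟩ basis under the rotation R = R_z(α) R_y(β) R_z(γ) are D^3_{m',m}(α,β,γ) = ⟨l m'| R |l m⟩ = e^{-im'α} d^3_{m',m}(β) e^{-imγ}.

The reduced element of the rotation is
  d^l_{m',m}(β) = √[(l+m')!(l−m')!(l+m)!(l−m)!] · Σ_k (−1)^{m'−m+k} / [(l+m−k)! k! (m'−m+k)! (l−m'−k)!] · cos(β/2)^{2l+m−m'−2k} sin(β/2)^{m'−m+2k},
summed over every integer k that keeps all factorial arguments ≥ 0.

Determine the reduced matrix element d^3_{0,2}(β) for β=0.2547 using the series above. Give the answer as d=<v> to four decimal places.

d=0.0841

d^3_{0,2}(β=0.2547) via the finite sum:
Half-angle: c=0.991902, s=0.127006. N=√(6·6·120·1)=65.726707
The bounds max(0,m−m')=2 and min(l+m,l−m')=3 give 2 terms
  k=2: (−1)^0·65.7267/(12)·0.9919^4·0.1270^2 = +0.085523
  k=3: (−1)^1·65.7267/(12)·0.9919^2·0.1270^4 = -0.001402
d^3_{0,2}(0.2547) = +0.085523 -0.001402 = +0.084121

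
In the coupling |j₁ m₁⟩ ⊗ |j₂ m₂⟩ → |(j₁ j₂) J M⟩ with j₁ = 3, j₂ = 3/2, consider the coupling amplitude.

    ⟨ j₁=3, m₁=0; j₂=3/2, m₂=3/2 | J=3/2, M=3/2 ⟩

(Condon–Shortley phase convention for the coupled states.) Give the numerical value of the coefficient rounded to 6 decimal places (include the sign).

triangle: 3!×3!×0!/7! = 36/5040
(j±m)!: 3!×3!×3!×0!×3!×0! = 1296
prefactor² = (2J+1)×Δ×N² = 1296/35
  k=3: −1/(3!×0!×0!×0!×3!×0!) = -1/36
Σ = -1/36  ⇒  CG² = 1296/35×(-1/36)² = 1/35
CG = −√(1/35) = -0.169031

−√(1/35) ≈ -0.169031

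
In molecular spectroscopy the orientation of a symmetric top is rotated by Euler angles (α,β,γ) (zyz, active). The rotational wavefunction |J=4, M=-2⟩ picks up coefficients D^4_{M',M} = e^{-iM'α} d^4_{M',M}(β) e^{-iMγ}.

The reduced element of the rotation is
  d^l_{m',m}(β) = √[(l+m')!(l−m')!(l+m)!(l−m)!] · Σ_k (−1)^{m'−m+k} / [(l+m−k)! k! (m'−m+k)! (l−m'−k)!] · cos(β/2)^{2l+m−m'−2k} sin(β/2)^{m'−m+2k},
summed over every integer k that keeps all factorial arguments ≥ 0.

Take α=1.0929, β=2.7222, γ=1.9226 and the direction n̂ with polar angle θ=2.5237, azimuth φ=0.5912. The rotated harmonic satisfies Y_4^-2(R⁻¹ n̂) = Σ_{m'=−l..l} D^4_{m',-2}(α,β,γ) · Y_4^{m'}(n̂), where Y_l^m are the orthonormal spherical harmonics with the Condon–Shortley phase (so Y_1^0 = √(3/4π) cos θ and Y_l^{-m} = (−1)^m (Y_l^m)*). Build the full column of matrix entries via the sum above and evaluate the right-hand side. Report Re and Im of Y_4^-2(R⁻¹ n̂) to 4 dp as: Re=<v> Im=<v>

Need the full column D^4_{m',-2} for m'=−4..4 at α=1.0929, β=2.7222, γ=1.9226.
cos(β/2)=0.208163, sin(β/2)=0.978094
d^4_{-4,-2}: single k=2 term ⇒ +0.000412;  D = -0.000146+0.000385i
d^4_{-3,-2}: k∈[1..2] ⇒ +0.000062 -0.004105 = -0.004043;  D = -0.002697-0.003013i
d^4_{-2,-2}: k∈[0..2] ⇒ +0.000004 -0.000934 +0.025777 = +0.024846;  D = +0.024060-0.006200i
d^4_{-1,-2}: k∈[0..2] ⇒ -0.000070 +0.007758 -0.114190 = -0.106502;  D = -0.023835+0.103801i
d^4_{0,-2}: k∈[0..2] ⇒ +0.000738 -0.043474 +0.359925 = +0.317190;  D = -0.241861-0.205213i
d^4_{1,-2}: k∈[0..2] ⇒ -0.005172 +0.171285 -0.756318 = -0.590205;  D = +0.546044-0.224003i
d^4_{2,-2}: k∈[0..2] ⇒ +0.025777 -0.455273 +0.837617 = +0.408120;  D = -0.036114+0.406520i
d^4_{3,-2}: k∈[0..1] ⇒ -0.090636 +0.667010 = +0.576374;  D = +0.486335+0.309330i
d^4_{4,-2}: single k=0 term ⇒ +0.200757;  D = +0.173578-0.100865i
Y_4^{m'}(θ=2.5237,φ=0.5912) and Σ D·Y over m':
  (-0.0001+0.0004i)·(-0.0355-0.0349i)  (-0.0027-0.0030i)·(+0.0400+0.1943i)  (+0.0241-0.0062i)·(+0.1552-0.3793i)  (-0.0238+0.1038i)·(-0.3062+0.2055i)  (-0.2419-0.2052i)·(-0.1568+0.0000i)  (+0.5460-0.2240i)·(+0.3062+0.2055i)  (-0.0361+0.4065i)·(+0.1552+0.3793i)  (+0.4863+0.3093i)·(-0.0400+0.1943i)  (+0.1736-0.1009i)·(-0.0355+0.0349i)
Y_4^-2(R⁻¹ n̂) = -0.003002+0.169585i

Re=-0.0030 Im=0.1696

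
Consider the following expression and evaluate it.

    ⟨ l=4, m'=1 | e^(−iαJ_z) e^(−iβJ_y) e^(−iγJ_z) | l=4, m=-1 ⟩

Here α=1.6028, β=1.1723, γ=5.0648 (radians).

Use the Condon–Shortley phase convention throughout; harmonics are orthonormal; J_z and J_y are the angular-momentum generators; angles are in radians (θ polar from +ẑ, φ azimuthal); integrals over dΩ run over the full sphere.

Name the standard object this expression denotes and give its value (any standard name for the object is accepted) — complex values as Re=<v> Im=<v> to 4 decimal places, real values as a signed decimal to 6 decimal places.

This is a Wigner D-matrix element — the rotation-matrix element ⟨l m'| R(α,β,γ) |l m⟩ in the angular-momentum basis.
First d^4_{1,-1}(β=1.1723), then the phase factors e^{-i(1)α} and e^{-i(-1)γ}:
With c≡cos(β/2)=0.833077 and s≡sin(β/2)=0.553158, N=[120·6·6·120]^{1/2}=720.000000
Admissible k: 0..3 (factorial args all ≥0)
  k=0: (−1)^2·720.0000/(72)·0.8331^6·0.5532^2 = +1.022839
  k=1: (−1)^3·720.0000/(24)·0.8331^4·0.5532^4 = -1.352873
  k=2: (−1)^4·720.0000/(48)·0.8331^2·0.5532^6 = +0.298233
  k=3: (−1)^5·720.0000/(720)·0.8331^0·0.5532^8 = -0.008766
d^4_{1,-1}(1.1723) = +1.022839 -1.352873 +0.298233 -0.008766 = -0.040567
Attach z-rotation phases: D = e^{-i(1)(1.6028)}·(-0.040567)·e^{-i(-1)(5.0648)} = +0.038502+0.012777i

Wigner D-matrix element, Re=0.0385 Im=0.0128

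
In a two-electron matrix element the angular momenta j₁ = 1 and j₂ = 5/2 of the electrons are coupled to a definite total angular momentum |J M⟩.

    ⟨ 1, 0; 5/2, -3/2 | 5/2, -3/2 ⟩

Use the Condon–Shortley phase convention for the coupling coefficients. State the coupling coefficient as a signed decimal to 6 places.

+√(9/35) = +0.507093

triangle: 1!·1!·4!/7! = 24/5040
(j±m)!: 1!·1!·1!·4!·1!·4! = 576
prefactor² = (2J+1)·Δ·N² = 576/35
  k=0: +1/(0!·1!·1!·1!·0!·3!) = 1/6
  k=1: −1/(1!·0!·0!·0!·1!·4!) = -1/24
Σ = 1/8  ⇒  CG² = 576/35·(1/8)² = 9/35
CG = +√(9/35) = +0.507093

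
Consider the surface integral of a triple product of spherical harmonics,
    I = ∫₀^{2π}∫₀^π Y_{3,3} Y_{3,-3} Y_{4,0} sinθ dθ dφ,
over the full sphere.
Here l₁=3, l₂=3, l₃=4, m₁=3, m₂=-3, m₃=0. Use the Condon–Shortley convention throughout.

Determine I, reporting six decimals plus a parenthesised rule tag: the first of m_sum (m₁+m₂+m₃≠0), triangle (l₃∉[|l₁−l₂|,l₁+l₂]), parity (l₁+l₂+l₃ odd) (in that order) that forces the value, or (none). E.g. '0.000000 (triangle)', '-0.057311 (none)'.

-0.076935 (none)

Rules hold: Σm=0, L=10 even, 0≤4≤6.
N = 7·7·9 = 441
Δ = 2!·4!·4!/11! = 1/34650
Racah Σ t=0..2: t=0:+1/72 t=1:−1/16 t=2:+1/72 = -5/144
⇒ 3j(3 3 4; 0 0 0)² = 2/77, sgn -1
Racah Σ t=0..0: t=0:+1/1152 = 1/1152
⇒ 3j(3 3 4; 3 -3 0)² = 1/154, sgn +1
4πI² = N·(3j₀)²·(3jₘ)² = 9/121
I = -1·√(0.0743802/4π) = -0.07693494
No selection rule forces the value: the integral is nonzero (none).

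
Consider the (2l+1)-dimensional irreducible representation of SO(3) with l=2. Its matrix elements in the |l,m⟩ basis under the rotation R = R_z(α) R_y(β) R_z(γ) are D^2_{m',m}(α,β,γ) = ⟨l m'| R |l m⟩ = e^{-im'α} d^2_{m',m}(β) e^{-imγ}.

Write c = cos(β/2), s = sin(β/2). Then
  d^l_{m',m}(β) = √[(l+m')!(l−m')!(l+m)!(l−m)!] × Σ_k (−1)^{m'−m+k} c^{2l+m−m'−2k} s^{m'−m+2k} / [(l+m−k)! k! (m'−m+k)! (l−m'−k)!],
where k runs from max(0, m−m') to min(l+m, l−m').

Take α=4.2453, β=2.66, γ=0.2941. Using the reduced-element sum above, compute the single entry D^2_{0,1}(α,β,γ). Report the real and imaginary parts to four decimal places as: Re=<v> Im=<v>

Re=-0.4812 Im=0.1457

Split into d^2_{0,1}(β=2.6600) × two z-phases.
With c≡cos(β/2)=0.238476 and s≡sin(β/2)=0.971148, N=[2·2·6·1]^{1/2}=4.898979
k: max(0,(1)−(0))=1 … min(2+(1),2−(0))=2
  k=1: (−1)^0·4.8990/(2)·0.2385^3·0.9711^1 = +0.032262
  k=2: (−1)^1·4.8990/(2)·0.2385^1·0.9711^3 = -0.535029
d^2_{0,1}(2.6600) = +0.032262 -0.535029 = -0.502766
D = (+1.000000+0.000000i)·(-0.502766)·(+0.957063-0.289879i) = -0.481179+0.145741i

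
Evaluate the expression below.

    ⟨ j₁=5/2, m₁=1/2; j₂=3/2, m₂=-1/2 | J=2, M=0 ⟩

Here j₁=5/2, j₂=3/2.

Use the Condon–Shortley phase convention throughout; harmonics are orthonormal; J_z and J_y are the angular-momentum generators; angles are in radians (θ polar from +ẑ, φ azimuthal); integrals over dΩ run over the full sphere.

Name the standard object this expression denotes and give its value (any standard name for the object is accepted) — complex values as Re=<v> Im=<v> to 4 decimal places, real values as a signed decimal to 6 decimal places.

Clebsch–Gordan coefficient, −√(1/14) ≈ -0.267261

This is a Clebsch–Gordan (vector-coupling) coefficient.
j₁+j₂−J=2  J+j₁−j₂=3  J−j₁+j₂=1  j₁+j₂+J+1=7
(j₁±m₁, j₂±m₂, J±M) = (3,2,1,2,2,2)
P² = 8/7
sum k=0..1:
  [0] +1/4 = 1/4
  [1] −1/2 = -1/2
S = -1/4
C² = P²·S² = 1/14 ; C = -0.267261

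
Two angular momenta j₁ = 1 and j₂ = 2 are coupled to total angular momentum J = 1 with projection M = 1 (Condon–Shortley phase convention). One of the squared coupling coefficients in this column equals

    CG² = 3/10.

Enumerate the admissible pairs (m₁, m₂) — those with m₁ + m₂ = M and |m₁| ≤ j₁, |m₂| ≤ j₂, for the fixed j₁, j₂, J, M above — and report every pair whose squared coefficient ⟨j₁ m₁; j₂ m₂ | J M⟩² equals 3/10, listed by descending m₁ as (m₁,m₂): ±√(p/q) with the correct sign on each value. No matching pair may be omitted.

Admissible pairs with m₁+m₂ = M = 1: (-1,2), (0,1), (1,0)
  (m₁,m₂)=(1,0): CG² = 1/10, CG = +√(1/10)
  (m₁,m₂)=(0,1): CG² = 3/10, CG = −√(3/10)   ← matches the target
  (m₁,m₂)=(-1,2): CG² = 3/5, CG = +√(3/5)
Pairs with CG² = 3/10: (0,1): −√(3/10)

(0,1): −√(3/10)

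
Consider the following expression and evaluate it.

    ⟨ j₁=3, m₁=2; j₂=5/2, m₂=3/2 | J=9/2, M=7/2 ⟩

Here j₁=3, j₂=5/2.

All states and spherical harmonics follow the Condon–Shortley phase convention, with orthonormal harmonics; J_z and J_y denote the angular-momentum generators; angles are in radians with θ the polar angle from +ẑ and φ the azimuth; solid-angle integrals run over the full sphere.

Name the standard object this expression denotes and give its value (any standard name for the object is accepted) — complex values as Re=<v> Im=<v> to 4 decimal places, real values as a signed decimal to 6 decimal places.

Clebsch–Gordan coefficient, +√(1/99) ≈ +0.100504

This is a Clebsch–Gordan (vector-coupling) coefficient.
triangle: 1!*5!*4!/11! = 2880/39916800
(j±m)!: 5!*1!*4!*1!*8!*1! = 116121600
prefactor² = (2J+1)*Δ*N² = 921600/11
  k=0: +1/(0!*1!*1!*4!*4!*0!) = 1/576
  k=1: −1/(1!*0!*0!*3!*5!*1!) = -1/720
Σ = 1/2880  ⇒  CG² = 921600/11*(1/2880)² = 1/99
CG = +√(1/99) = +0.100504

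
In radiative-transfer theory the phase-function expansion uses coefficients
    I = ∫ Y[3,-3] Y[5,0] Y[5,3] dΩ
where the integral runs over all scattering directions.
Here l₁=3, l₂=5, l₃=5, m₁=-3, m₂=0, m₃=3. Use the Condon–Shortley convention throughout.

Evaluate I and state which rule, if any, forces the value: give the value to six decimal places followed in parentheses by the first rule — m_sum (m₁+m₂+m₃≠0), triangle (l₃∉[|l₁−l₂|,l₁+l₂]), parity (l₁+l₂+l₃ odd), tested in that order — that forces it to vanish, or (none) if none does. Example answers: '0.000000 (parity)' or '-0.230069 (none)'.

Σlᵢ=13 odd — θ-integrand is odd under cosθ→−cosθ; I=0

0.000000 (parity)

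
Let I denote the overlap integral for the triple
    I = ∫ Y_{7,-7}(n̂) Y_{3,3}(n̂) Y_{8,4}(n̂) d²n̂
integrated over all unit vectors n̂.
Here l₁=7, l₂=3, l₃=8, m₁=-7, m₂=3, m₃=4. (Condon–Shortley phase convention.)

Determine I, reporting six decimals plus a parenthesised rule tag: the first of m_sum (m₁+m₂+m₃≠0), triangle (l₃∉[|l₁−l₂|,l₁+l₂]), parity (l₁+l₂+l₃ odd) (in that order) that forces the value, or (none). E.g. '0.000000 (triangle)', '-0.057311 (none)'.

m-sum 0 ✓  L=18 even ✓  4≤8≤10 ✓
Π(2lᵢ+1) = 15×7×17 = 1785
triangle coeff Δ(7,3,8) = 1/5290740
Σ_t [0,2]: t=0:+1/7257600 t=1:−1/2073600 t=2:+1/7257600 = -1/4838400
(3j)²=252/20995 [(7 3 8; 0 0 0)], sign=-1
Σ_t [2,2]: t=2:+1/22992076800 = 1/22992076800
(3j)²=1/3876 [(7 3 8; -7 3 4)], sign=+1
⇒ 4πI² = 441/79781
I = (-1)√(441/79781/(4π)) = -0.02097320
No selection rule forces the value: the integral is nonzero (none).

-0.020973 (none)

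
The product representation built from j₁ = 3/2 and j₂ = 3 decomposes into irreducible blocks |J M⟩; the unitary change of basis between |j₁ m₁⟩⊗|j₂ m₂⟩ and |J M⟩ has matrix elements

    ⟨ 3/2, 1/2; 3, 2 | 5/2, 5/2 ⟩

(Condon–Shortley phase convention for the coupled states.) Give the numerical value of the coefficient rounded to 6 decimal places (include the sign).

triangle: 2!*1!*4!/8! = 48/40320
(j±m)!: 2!*1!*5!*1!*5!*0! = 28800
prefactor² = (2J+1)*Δ*N² = 1440/7
  k=1: −1/(1!*1!*0!*4!*1!*0!) = -1/24
Σ = -1/24  ⇒  CG² = 1440/7*(-1/24)² = 5/14
CG = −√(5/14) = -0.597614

−√(5/14) = -0.597614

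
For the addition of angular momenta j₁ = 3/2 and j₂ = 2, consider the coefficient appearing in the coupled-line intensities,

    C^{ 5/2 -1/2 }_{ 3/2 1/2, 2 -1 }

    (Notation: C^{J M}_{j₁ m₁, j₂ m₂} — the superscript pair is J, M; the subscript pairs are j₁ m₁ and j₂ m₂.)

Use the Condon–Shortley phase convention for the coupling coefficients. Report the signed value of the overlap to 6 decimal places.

j₁+j₂−J=1  J+j₁−j₂=2  J−j₁+j₂=3  j₁+j₂+J+1=7
(j₁±m₁, j₂±m₂, J±M) = (2,1,1,3,2,3)
P² = 72/35
sum k=0..1:
  [0] +1/2 = 1/2
  [1] −1/12 = -1/12
S = 5/12
C² = P²·S² = 5/14 ; C = +0.597614

+0.597614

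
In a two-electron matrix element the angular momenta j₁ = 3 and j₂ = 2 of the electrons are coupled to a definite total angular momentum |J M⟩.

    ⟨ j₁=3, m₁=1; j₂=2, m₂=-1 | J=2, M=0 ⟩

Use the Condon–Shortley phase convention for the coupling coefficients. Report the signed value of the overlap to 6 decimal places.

triangle: 3!*3!*1!/8! = 36/40320
(j±m)!: 4!*2!*1!*3!*2!*2! = 1152
prefactor² = (2J+1)*Δ*N² = 36/7
  k=0: +1/(0!*3!*2!*1!*1!*0!) = 1/12
  k=1: −1/(1!*2!*1!*0!*2!*1!) = -1/4
Σ = -1/6  ⇒  CG² = 36/7*(-1/6)² = 1/7
CG = −√(1/7) = -0.377964

-0.377964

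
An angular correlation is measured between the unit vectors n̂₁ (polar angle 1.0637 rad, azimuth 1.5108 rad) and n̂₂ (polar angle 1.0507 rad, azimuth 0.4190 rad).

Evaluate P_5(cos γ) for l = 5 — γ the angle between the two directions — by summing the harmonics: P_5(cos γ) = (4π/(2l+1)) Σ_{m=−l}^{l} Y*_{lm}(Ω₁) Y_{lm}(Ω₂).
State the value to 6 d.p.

Addition theorem: P_5(cos γ) = (4π/11) Σ_m Y*_{lm}(Ω₁) Y_{lm}(Ω₂), m = −5…5:
  [-5]  conj(Y_{5,-5})(Ω₁) = +0.070009+0.226335i ; Y_{5,-5}(Ω₂) = -0.114312-0.197718i ; Δ = +0.036748-0.039715i
  [-4]  conj(Y_{5,-4})(Ω₁) = +0.404287-0.098929i ; Y_{5,-4}(Ω₂) = -0.043433-0.411320i ; Δ = -0.058251-0.161994i
  [-3]  conj(Y_{5,-3})(Ω₁) = -0.046442-0.255233i ; Y_{5,-3}(Ω₂) = +0.085321-0.262917i ; Δ = -0.071068-0.009567i
  [-2]  conj(Y_{5,-2})(Ω₁) = +0.182615-0.022018i ; Y_{5,-2}(Ω₂) = -0.109920+0.122138i ; Δ = -0.017384+0.024724i
  [-1]  conj(Y_{5,-1})(Ω₁) = -0.019033-0.316855i ; Y_{5,-1}(Ω₂) = -0.298755+0.133057i ; Δ = +0.047846+0.092129i
  [+0]  conj(Y_{5,0})(Ω₁) = +0.113308-0.000000i ; Y_{5,0}(Ω₂) = +0.090355+0.000000i ; Δ = +0.010238+0.000000i
  [+1]  conj(Y_{5,1})(Ω₁) = +0.019033-0.316855i ; Y_{5,1}(Ω₂) = +0.298755+0.133057i ; Δ = +0.047846-0.092129i
  [+2]  conj(Y_{5,2})(Ω₁) = +0.182615+0.022018i ; Y_{5,2}(Ω₂) = -0.109920-0.122138i ; Δ = -0.017384-0.024724i
  [+3]  conj(Y_{5,3})(Ω₁) = +0.046442-0.255233i ; Y_{5,3}(Ω₂) = -0.085321-0.262917i ; Δ = -0.071068+0.009567i
  [+4]  conj(Y_{5,4})(Ω₁) = +0.404287+0.098929i ; Y_{5,4}(Ω₂) = -0.043433+0.411320i ; Δ = -0.058251+0.161994i
  [+5]  conj(Y_{5,5})(Ω₁) = -0.070009+0.226335i ; Y_{5,5}(Ω₂) = +0.114312-0.197718i ; Δ = +0.036748+0.039715i
Accumulated sum -0.113979-0.000000i; after 4π/(2l+1) scaling, -0.130210-0.000000i ⇒ P_5 = -0.130210

-0.130210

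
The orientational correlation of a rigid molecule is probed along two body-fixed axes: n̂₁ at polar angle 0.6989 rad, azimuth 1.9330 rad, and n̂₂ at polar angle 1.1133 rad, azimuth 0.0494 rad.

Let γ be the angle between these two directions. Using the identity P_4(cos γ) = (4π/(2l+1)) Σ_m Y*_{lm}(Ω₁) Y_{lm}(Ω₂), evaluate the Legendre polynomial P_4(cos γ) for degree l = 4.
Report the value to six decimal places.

Expand P_4 via completeness: Σ_{m} conj(Y_{4,m}) at Ω₁ times Y_{4,m} at Ω₂ —
  term(m=-4) = (0.006830, 0.020638)   from Y*(Ω₁)=(0.009226, 0.075260), Y(Ω₂)=(0.281121, -0.056284)
  term(m=-3) = (0.082179, -0.060219)   from Y*(Ω₁)=(0.225854, -0.118786), Y(Ω₂)=(0.394862, -0.058951)
  term(m=-2) = (-0.034291, -0.024772)   from Y*(Ω₁)=(-0.321724, -0.284692), Y(Ω₂)=(0.097991, -0.009713)
  term(m=-1) = (0.024221, -0.074889)   from Y*(Ω₁)=(-0.091025, 0.240223), Y(Ω₂)=(-0.306014, 0.015129)
  term(m=+0) = (0.043574, 0.000000)   from Y*(Ω₁)=(-0.270853, -0.000000), Y(Ω₂)=(-0.160878, 0.000000)
  term(m=+1) = (0.024221, 0.074889)   from Y*(Ω₁)=(0.091025, 0.240223), Y(Ω₂)=(0.306014, 0.015129)
  term(m=+2) = (-0.034291, 0.024772)   from Y*(Ω₁)=(-0.321724, 0.284692), Y(Ω₂)=(0.097991, 0.009713)
  term(m=+3) = (0.082179, 0.060219)   from Y*(Ω₁)=(-0.225854, -0.118786), Y(Ω₂)=(-0.394862, -0.058951)
  term(m=+4) = (0.006830, -0.020638)   from Y*(Ω₁)=(0.009226, -0.075260), Y(Ω₂)=(0.281121, 0.056284)
Total Σ_m = (0.201450, -0.000000). Multiply by 1.396263: (0.281277, -0.000000). P_4(cos γ) = 0.281277

0.281277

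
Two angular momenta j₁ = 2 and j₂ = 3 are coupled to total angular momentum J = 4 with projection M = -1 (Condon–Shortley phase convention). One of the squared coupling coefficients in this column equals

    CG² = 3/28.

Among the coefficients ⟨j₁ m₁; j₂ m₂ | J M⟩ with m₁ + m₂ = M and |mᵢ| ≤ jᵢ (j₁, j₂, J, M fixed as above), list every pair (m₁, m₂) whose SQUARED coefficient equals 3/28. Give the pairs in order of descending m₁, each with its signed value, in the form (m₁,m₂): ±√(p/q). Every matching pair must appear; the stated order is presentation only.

Admissible pairs with m₁+m₂ = M = -1: (-2,1), (-1,0), (0,-1), (1,-2), (2,-3)
  (m₁,m₂)=(2,-3): CG² = 3/70, CG = +√(3/70)
  (m₁,m₂)=(1,-2): CG² = 7/20, CG = +√(7/20)
  (m₁,m₂)=(0,-1): CG² = 3/28, CG = +√(3/28)   ← matches the target
  (m₁,m₂)=(-1,0): CG² = 3/14, CG = −√(3/14)
  (m₁,m₂)=(-2,1): CG² = 2/7, CG = −√(2/7)
Pairs with CG² = 3/28: (0,-1): +√(3/28)

(0,-1): +√(3/28)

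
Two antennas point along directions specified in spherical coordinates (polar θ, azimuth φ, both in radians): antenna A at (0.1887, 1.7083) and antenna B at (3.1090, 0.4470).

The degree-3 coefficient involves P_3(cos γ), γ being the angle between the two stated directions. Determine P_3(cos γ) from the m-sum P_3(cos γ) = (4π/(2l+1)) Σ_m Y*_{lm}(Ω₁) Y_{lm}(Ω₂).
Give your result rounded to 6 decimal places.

-0.882213

Addition theorem: P_3(cos γ) = (4π/7) Σ_m Y*_{lm}(Ω₁) Y_{lm}(Ω₂), m = −3…3:
  m=-3: Y*=+0.001104-0.002523i  Y=+0.000003-0.000014i  product -0.000000-0.000000i
  m=-2: Y*=-0.033995-0.009592i  Y=-0.000679+0.000846i  product +0.000031-0.000022i
  m=-1: Y*=-0.031777+0.229637i  Y=+0.037936-0.018185i  product +0.002971+0.009289i
  m=+0: Y*=+0.668615-0.000000i  Y=-0.743976+0.000000i  product -0.497433+0.000000i
  m=+1: Y*=+0.031777+0.229637i  Y=-0.037936-0.018185i  product +0.002971-0.009289i
  m=+2: Y*=-0.033995+0.009592i  Y=-0.000679-0.000846i  product +0.000031+0.000022i
  m=+3: Y*=-0.001104-0.002523i  Y=-0.000003-0.000014i  product -0.000000+0.000000i
Total Σ_m = -0.491430-0.000000i. Multiply by 1.795196: -0.882213-0.000000i. P_3(cos γ) = -0.882213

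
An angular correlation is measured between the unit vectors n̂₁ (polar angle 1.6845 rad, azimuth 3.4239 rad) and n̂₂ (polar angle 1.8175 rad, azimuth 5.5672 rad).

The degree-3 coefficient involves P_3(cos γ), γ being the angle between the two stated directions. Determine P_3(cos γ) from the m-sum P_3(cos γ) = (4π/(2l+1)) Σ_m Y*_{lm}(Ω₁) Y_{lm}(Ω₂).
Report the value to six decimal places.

Addition theorem: P_3(cos γ) = (4π/7) Σ_m Y*_{lm}(Ω₁) Y_{lm}(Ω₂), m = −3…3:
  term(m=-3) = +0.154010-0.022759i   from Y*(Ω₁)=-0.271006-0.306586i, Y(Ω₂)=-0.207598+0.318834i
  term(m=-2) = -0.011096+0.024465i   from Y*(Ω₁)=-0.096696-0.061247i, Y(Ω₂)=-0.032477-0.232436i
  term(m=-1) = -0.035796-0.055541i   from Y*(Ω₁)=+0.288534+0.083690i, Y(Ω₂)=-0.165936-0.144363i
  term(m=+0) = +0.030604+0.000000i   from Y*(Ω₁)=+0.124295-0.000000i, Y(Ω₂)=+0.246224+0.000000i
  term(m=+1) = -0.035796+0.055541i   from Y*(Ω₁)=-0.288534+0.083690i, Y(Ω₂)=+0.165936-0.144363i
  term(m=+2) = -0.011096-0.024465i   from Y*(Ω₁)=-0.096696+0.061247i, Y(Ω₂)=-0.032477+0.232436i
  term(m=+3) = +0.154010+0.022759i   from Y*(Ω₁)=+0.271006-0.306586i, Y(Ω₂)=+0.207598+0.318834i
Accumulated sum +0.244841+0.000000i; after 4π/(2l+1) scaling, +0.439537+0.000000i ⇒ P_3 = 0.439537

0.439537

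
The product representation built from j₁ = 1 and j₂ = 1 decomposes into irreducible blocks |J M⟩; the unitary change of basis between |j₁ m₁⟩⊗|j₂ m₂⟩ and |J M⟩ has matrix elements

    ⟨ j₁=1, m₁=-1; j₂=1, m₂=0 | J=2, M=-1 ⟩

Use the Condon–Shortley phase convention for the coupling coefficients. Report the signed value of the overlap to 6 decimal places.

j₁+j₂−J=0  J+j₁−j₂=2  J−j₁+j₂=2  j₁+j₂+J+1=5
(j₁±m₁, j₂±m₂, J±M) = (0,2,1,1,1,3)
P² = 2
sum k=0..0:
  [0] +1/2 = 1/2
S = 1/2
C² = P²·S² = 1/2 ; C = +0.707107

+√(1/2) = +0.707107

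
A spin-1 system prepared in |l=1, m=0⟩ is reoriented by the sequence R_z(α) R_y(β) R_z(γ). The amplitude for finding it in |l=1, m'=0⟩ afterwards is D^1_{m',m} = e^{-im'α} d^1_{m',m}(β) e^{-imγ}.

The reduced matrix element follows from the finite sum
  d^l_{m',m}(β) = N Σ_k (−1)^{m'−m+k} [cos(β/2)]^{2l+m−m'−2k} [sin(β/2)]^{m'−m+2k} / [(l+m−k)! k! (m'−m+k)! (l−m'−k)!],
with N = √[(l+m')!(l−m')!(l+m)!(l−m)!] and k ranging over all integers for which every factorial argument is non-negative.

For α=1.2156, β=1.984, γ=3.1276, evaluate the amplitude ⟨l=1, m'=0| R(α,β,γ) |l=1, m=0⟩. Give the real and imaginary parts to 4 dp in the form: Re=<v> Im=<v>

Re=-0.4015 Im=0.0000

First d^1_{0,0}(β=1.9840), then the phase factors e^{-i(0)α} and e^{-i(0)γ}:
With c≡cos(β/2)=0.547017 and s≡sin(β/2)=0.837122, N=[1·1·1·1]^{1/2}=1.000000
The bounds max(0,m−m')=0 and min(l+m,l−m')=1 give 2 terms
  k=0: (−1)^0·1.0000/(1)·0.5470^2·0.8371^0 = +0.299227
  k=1: (−1)^1·1.0000/(1)·0.5470^0·0.8371^2 = -0.700773
d^1_{0,0}(1.9840) = +0.299227 -0.700773 = -0.401545
D = (+1.000000+0.000000i)·(-0.401545)·(+1.000000+0.000000i) = -0.401545+0.000000i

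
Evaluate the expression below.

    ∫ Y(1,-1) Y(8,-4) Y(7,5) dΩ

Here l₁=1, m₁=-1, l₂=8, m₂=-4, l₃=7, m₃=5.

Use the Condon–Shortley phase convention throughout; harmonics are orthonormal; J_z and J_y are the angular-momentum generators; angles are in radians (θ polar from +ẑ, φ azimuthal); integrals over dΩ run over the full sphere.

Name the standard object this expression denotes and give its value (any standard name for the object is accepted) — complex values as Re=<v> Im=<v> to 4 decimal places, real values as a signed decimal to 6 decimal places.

Gaunt coefficient, +0.074948

This is a Gaunt coefficient — the integral of a triple product of spherical harmonics over the sphere.
m-sum 0 ✓  L=16 even ✓  7≤7≤9 ✓
Π(2lᵢ+1) = 3×17×15 = 765
triangle coeff Δ(1,8,7) = 1/2040
Σ_t [1,1]: t=1:−1/25401600 = -1/25401600
(3j)²=8/255 [(1 8 7; 0 0 0)], sign=+1
Σ_t [2,2]: t=2:+1/1916006400 = 1/1916006400
(3j)²=1/340 [(1 8 7; -1 -4 5)], sign=+1
⇒ 4πI² = 6/85
I = (+1)√(6/85/(4π)) = 0.07494820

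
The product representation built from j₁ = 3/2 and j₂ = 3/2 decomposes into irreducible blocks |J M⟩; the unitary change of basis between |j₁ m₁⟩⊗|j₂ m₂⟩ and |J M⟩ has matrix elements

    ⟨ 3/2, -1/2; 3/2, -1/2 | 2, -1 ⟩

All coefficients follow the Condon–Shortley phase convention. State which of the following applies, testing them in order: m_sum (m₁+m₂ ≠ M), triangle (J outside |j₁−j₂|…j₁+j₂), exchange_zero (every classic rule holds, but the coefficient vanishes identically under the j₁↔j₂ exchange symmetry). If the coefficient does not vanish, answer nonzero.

m-sum: m₁+m₂ = -1/2+(-1/2) = -1, M = -1  ✓
triangle: |j₁−j₂| = 0 ≤ J = 2 ≤ j₁+j₂ = 3  ✓
exchange: j₁=j₂ and m₁=m₂, and (−1)^(j₁+j₂−J) = (−1)^1 = −1 forces ⟨j₁m₁;j₂m₂|JM⟩ = −⟨j₂m₂;j₁m₁|JM⟩ = −⟨j₁m₁;j₂m₂|JM⟩ ⇒ the coefficient vanishes identically
Racah sum check: Σ_k collapses to 0 ⇒ CG = 0

exchange_zero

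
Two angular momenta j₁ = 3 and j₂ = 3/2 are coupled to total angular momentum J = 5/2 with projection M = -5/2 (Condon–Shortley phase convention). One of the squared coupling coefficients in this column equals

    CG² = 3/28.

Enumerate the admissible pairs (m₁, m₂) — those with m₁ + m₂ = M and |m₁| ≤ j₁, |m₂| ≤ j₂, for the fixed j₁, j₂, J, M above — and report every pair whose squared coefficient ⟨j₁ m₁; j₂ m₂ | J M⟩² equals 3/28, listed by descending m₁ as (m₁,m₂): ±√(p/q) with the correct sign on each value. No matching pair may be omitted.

(-1,-3/2): +√(3/28)

Admissible pairs with m₁+m₂ = M = -5/2: (-3,1/2), (-2,-1/2), (-1,-3/2)
  (m₁,m₂)=(-1,-3/2): CG² = 3/28, CG = +√(3/28)   ← matches the target
  (m₁,m₂)=(-2,-1/2): CG² = 5/14, CG = −√(5/14)
  (m₁,m₂)=(-3,1/2): CG² = 15/28, CG = +√(15/28)
Pairs with CG² = 3/28: (-1,-3/2): +√(3/28)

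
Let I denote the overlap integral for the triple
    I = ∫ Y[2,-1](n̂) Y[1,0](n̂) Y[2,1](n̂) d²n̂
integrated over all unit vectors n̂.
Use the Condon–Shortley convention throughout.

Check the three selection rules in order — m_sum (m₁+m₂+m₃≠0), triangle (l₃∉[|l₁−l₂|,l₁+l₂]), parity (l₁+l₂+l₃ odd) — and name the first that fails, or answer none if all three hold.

m₁+m₂+m₃ = -1 + 0 + 1 = 0  ✓
triangle: |2−1|=1 ≤ l₃=2 ≤ 2+1=3  ✓
parity: l₁+l₂+l₃ = 5 is odd  ✗

parity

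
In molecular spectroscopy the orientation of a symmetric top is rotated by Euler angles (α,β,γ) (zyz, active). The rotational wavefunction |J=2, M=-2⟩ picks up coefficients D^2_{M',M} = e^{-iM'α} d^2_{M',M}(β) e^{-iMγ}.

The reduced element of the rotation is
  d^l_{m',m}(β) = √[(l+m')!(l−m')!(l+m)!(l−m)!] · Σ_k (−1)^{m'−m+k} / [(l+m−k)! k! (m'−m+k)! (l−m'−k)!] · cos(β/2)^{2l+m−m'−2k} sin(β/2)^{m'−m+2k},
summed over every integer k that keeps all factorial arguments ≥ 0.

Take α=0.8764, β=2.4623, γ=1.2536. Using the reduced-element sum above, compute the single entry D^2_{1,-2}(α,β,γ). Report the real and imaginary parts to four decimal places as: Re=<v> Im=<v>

D^2_{1,-2}(0.8764,2.4623,1.2536) = e^{-i·1·0.8764}·d^2_{1,-2}(2.4623)·e^{-i·-2·1.2536}. Compute d first:
c=cos(2.462300/2)=0.333154, s=sin(2.462300/2)=0.942873; N=√[6·1·1·24]=12.000000
k∈{0} keeps every argument non-negative
  k=0: (−1)^3·12.0000/(6)·0.3332^1·0.9429^3 = -0.558513
d^2_{1,-2}(2.4623) = -0.558513
Phases: e^{-i·(1)·0.8764}=+0.639922-0.768440i, e^{-i·(-2)·1.2536}=-0.805432+0.592688i ⇒ D=+0.033493-0.557508i

Re=0.0335 Im=-0.5575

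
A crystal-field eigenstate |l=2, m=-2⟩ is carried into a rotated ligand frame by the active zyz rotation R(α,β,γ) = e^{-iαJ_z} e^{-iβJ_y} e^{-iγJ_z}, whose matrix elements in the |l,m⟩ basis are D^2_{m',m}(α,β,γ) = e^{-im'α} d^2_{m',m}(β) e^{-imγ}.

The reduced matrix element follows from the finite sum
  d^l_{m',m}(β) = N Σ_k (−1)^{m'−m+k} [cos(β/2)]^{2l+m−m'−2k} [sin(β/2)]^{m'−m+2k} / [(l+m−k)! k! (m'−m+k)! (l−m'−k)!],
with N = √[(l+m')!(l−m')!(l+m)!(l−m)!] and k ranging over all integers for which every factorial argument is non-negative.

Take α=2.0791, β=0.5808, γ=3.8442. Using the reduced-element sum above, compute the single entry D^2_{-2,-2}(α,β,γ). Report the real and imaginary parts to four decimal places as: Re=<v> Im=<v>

Split into d^2_{-2,-2}(β=0.5808) × two z-phases.
Half-angle: c=0.958129, s=0.286335. N=√(1·24·1·24)=24.000000
Admissible k: 0..0 (factorial args all ≥0)
  k=0: (−1)^0·24.0000/(24)·0.9581^4·0.2863^0 = +0.842746
d^2_{-2,-2}(0.5808) = +0.842746
D = (-0.526254-0.850328i)·(+0.842746)·(+0.164826+0.986323i) = +0.633709-0.555548i

Re=0.6337 Im=-0.5555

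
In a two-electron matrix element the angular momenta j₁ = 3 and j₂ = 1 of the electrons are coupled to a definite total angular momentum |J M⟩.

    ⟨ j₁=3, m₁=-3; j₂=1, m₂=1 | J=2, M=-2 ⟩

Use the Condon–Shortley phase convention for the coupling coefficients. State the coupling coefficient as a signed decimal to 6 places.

j₁+j₂−J=2  J+j₁−j₂=4  J−j₁+j₂=0  j₁+j₂+J+1=7
(j₁±m₁, j₂±m₂, J±M) = (0,6,2,0,0,4)
P² = 11520/7
sum k=2..2:
  [2] +1/48 = 1/48
S = 1/48
C² = P²·S² = 5/7 ; C = +0.845154

+0.845154  (= +√(5/7))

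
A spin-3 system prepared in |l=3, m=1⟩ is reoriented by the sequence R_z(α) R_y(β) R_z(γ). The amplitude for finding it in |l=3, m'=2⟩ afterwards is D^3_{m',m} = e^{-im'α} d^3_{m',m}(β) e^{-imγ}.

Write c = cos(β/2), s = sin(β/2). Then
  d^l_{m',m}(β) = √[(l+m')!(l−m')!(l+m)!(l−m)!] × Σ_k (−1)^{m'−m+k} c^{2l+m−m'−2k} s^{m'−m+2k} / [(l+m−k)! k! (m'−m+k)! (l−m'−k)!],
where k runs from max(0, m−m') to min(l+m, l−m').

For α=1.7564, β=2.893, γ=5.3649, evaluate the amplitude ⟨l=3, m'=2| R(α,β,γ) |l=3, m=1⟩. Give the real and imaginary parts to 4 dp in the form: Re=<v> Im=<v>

Re=-0.0100 Im=-0.0061

D^3_{2,1}(1.7564,2.8930,5.3649) = e^{-i·2·1.7564}·d^3_{2,1}(2.8930)·e^{-i·1·5.3649}. Compute d first:
c=cos(2.893000/2)=0.123977, s=sin(2.893000/2)=0.992285; N=√[120·1·24·2]=75.894664
Admissible k: 0..1 (factorial args all ≥0)
  k=0: (−1)^1·75.8947/(24)·0.1240^5·0.9923^1 = -0.000092
  k=1: (−1)^2·75.8947/(12)·0.1240^3·0.9923^3 = +0.011775
d^3_{2,1}(2.8930) = -0.000092 +0.011775 = +0.011683
D = (-0.931890+0.362741i)·(+0.011683)·(+0.607183+0.794562i) = -0.009978-0.006077i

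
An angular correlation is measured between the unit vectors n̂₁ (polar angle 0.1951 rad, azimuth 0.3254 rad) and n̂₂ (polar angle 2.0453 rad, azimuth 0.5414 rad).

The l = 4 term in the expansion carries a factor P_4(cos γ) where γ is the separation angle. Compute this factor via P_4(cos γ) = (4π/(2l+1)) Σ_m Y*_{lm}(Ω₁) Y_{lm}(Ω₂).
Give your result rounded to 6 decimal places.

0.108252

Addition theorem: P_4(cos γ) = (4π/9) Σ_m Y*_{lm}(Ω₁) Y_{lm}(Ω₂), m = −4…4:
  m=-4: Y*=0.00017 + 0.00060j  Y=-0.15525 - 0.22947j  product 0.00011 - 0.00013j
  m=-3: Y*=0.00501 + 0.00741j  Y=0.02149 + 0.40193j  product -0.00287 + 0.00217j
  m=-2: Y*=0.05738 + 0.04370j  Y=0.05725 - 0.10785j  product 0.00800 - 0.00369j
  m=-1: Y*=0.31858 + 0.10749j  Y=0.25354 - 0.15246j  product 0.09716 - 0.02132j
  m=+0: Y*=0.69248 + 0.00000j  Y=-0.18379 + 0.00000j  product -0.12727 + 0.00000j
  m=+1: Y*=-0.31858 + 0.10749j  Y=-0.25354 - 0.15246j  product 0.09716 + 0.02132j
  m=+2: Y*=0.05738 - 0.04370j  Y=0.05725 + 0.10785j  product 0.00800 + 0.00369j
  m=+3: Y*=-0.00501 + 0.00741j  Y=-0.02149 + 0.40193j  product -0.00287 - 0.00217j
  m=+4: Y*=0.00017 - 0.00060j  Y=-0.15525 + 0.22947j  product 0.00011 + 0.00013j
Σ over m = 0.07753 - 0.00000j; ×(4π/9) → 0.10825 - 0.00000j. Real part: 0.108252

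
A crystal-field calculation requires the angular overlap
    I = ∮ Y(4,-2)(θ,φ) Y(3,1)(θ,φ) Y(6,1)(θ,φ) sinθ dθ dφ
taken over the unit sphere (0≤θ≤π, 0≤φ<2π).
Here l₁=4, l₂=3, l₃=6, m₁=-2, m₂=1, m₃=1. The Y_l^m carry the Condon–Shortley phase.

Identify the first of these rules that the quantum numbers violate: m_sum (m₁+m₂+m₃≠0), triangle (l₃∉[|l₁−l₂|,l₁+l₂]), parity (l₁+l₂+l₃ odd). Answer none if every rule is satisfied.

parity

azimuthal sum: -2 + 1 + 1 = 0  ✓
1 ≤ 6 ≤ 7 (triangle on l)  ✓
L = 4 + 3 + 6 = 13 (odd)  ✗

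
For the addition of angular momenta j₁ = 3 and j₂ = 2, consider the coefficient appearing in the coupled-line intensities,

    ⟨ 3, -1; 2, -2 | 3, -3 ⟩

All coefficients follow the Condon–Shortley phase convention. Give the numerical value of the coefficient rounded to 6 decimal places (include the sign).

+√(1/6) ≈ +0.408248

j₁+j₂−J=2  J+j₁−j₂=4  J−j₁+j₂=2  j₁+j₂+J+1=9
(j₁±m₁, j₂±m₂, J±M) = (2,4,0,4,0,6)
P² = 1536
sum k=0..0:
  [0] +1/96 = 1/96
S = 1/96
C² = P²·S² = 1/6 ; C = +0.408248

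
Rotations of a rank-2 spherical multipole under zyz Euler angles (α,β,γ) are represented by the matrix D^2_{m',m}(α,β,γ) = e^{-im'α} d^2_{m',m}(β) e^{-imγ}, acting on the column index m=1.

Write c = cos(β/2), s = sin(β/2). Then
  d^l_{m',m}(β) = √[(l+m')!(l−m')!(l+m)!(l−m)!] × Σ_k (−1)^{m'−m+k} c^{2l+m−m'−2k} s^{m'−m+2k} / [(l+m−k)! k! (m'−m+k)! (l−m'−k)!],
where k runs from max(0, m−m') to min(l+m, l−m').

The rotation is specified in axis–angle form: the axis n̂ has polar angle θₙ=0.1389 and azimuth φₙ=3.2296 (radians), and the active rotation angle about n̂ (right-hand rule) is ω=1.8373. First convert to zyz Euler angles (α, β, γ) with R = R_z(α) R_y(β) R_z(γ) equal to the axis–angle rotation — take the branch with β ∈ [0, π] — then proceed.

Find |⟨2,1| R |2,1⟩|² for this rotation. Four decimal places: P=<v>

P=0.8837

Axis–angle → zyz. n̂ = (sinθₙcosφₙ, sinθₙsinφₙ, cosθₙ) = (-0.137918, -0.012169, +0.990369), ω = 1.8373.
R = I cosω + sinω [n̂]ₓ + (1−cosω) n̂n̂ᵀ gives
  R = [-0.239329, -0.953286, -0.184302; +0.957527, -0.263173, +0.117823; -0.160822, -0.148275, +0.975782]
β = atan2(√(R₁₃²+R₂₃²), R₃₃) = 0.220528; α = atan2(R₂₃, R₁₃) mod 2π = 2.572780; γ = atan2(R₃₂, −R₃₁) mod 2π = 5.538358
D^2_{1,1}(2.5728,0.2205,5.5384) = e^{-i·1·2.5728}·d^2_{1,1}(0.2205)·e^{-i·1·5.5384}. Compute d first:
c=cos(0.220528/2)=0.993927, s=sin(0.220528/2)=0.110041; N=√[6·1·6·1]=6.000000
k: max(0,(1)−(1))=0 … min(2+(1),2−(1))=1
  k=0: (−1)^0·6.0000/(6)·0.9939^4·0.1100^0 = +0.975929
  k=1: (−1)^1·6.0000/(2)·0.9939^2·0.1100^2 = -0.035887
d^2_{1,1}(0.2205) = +0.975929 -0.035887 = +0.940042
|D^2_{1,1}|² = |d^2_{1,1}(β)|² = (+0.940042)² = 0.883678 (the z-rotation phases have unit modulus)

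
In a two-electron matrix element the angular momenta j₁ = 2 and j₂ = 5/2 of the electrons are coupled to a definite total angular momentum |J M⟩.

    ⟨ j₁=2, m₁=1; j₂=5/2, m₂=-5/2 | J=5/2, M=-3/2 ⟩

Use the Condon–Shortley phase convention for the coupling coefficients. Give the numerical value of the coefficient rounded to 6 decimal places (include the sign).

√[6·2!2!3!/8! · 3!1!0!5!1!4!] = √(432/7)
  +(−1)^0/∏(0,2,1,0,1,3)! = 1/12  (running 1/12)
⟨..|..⟩ = √(432/7)·(1/12) = +0.654654

+0.654654  (= +√(3/7))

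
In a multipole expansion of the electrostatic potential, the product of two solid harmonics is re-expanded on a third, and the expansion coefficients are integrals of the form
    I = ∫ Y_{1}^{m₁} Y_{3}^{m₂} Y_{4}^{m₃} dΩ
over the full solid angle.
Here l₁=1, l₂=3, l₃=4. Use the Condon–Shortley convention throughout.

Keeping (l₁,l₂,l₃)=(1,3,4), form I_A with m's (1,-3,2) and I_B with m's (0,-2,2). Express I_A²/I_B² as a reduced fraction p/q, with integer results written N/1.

l's match ⇒ only the (l;m) 3-j factors differ between A and B.
A: triangle coeff Δ(1,3,4) = 1/252; Σ_t [0,0]: t=0:+1/1440 = 1/1440; (3j)²=1/252 [(1 3 4; 1 -3 2)], sign=+1
B: triangle coeff Δ(1,3,4) = 1/252; Σ_t [0,0]: t=0:+1/120 = 1/120; (3j)²=1/21 [(1 3 4; 0 -2 2)], sign=+1
I_A²/I_B² = (1/252)/(1/21) = 1/12

1/12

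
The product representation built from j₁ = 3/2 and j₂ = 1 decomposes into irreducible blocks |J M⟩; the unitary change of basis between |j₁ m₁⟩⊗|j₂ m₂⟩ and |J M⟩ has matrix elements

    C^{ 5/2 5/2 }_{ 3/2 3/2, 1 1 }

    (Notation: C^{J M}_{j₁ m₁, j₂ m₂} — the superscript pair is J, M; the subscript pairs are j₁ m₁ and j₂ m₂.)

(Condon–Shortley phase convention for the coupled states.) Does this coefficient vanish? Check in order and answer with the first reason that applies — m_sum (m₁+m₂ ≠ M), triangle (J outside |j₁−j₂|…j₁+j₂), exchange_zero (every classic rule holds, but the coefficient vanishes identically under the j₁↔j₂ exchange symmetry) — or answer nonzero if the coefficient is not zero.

m-sum: m₁+m₂ = 3/2+1 = 5/2, M = 5/2  ✓
triangle: |j₁−j₂| = 1/2 ≤ J = 5/2 ≤ j₁+j₂ = 5/2  ✓
exchange: j₁≠j₂ or m₁≠m₂ — the exchange symmetry imposes no constraint here
value check: CG = +1 = +1.000000 ≠ 0

nonzero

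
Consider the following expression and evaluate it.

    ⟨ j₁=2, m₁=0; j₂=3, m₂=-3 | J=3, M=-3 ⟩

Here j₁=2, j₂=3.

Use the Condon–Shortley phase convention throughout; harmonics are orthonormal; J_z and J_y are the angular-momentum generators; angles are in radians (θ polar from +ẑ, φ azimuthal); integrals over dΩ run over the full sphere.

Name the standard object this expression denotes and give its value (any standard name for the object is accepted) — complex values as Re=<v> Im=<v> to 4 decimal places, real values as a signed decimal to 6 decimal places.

Clebsch–Gordan coefficient, +√(5/12) ≈ +0.645497

This is a Clebsch–Gordan (vector-coupling) coefficient.
j₁+j₂−J=2  J+j₁−j₂=2  J−j₁+j₂=4  j₁+j₂+J+1=9
(j₁±m₁, j₂±m₂, J±M) = (2,2,0,6,0,6)
P² = 3840
sum k=0..0:
  [0] +1/96 = 1/96
S = 1/96
C² = P²·S² = 5/12 ; C = +0.645497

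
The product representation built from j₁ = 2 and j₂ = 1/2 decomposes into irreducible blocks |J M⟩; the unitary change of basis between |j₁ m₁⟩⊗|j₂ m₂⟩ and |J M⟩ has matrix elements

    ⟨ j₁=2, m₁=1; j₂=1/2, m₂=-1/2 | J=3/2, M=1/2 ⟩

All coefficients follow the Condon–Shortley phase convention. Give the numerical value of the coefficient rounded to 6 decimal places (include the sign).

+0.774597  (= +√(3/5))

j₁+j₂−J=1  J+j₁−j₂=3  J−j₁+j₂=0  j₁+j₂+J+1=5
(j₁±m₁, j₂±m₂, J±M) = (3,1,0,1,2,1)
P² = 12/5
sum k=0..0:
  [0] +1/2 = 1/2
S = 1/2
C² = P²·S² = 3/5 ; C = +0.774597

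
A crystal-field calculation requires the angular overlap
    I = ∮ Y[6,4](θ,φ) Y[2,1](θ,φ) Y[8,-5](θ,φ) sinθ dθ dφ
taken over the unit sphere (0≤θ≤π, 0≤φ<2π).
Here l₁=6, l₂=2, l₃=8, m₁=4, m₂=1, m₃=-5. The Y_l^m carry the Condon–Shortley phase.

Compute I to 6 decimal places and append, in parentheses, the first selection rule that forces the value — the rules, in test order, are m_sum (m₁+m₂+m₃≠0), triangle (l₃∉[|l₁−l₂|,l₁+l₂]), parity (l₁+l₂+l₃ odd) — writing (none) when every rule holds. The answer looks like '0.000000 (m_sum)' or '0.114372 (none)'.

-0.248575 (none)

Rules hold: Σm=0, L=16 even, 4≤8≤8.
N = 13·5·17 = 1105
Δ = 0!·12!·4!/17! = 1/30940
Racah Σ t=0..0: t=0:+1/2073600 = 1/2073600
⇒ 3j(6 2 8; 0 0 0)² = 28/1105, sgn +1
Racah Σ t=0..0: t=0:+1/43545600 = 1/43545600
⇒ 3j(6 2 8; 4 1 -5)² = 33/1190, sgn -1
4πI² = N·(3j₀)²·(3jₘ)² = 66/85
I = -1·√(0.776471/4π) = -0.24857507
No selection rule forces the value: the integral is nonzero (none).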